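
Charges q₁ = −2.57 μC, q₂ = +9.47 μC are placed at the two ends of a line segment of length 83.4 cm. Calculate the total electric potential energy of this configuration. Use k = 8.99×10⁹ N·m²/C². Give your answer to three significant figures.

The work to assemble the configuration equals its total potential energy, U = Σ kqᵢqⱼ/rᵢⱼ over all pairs.
The separation is r = 0.834 m.
U = (-0.262) = -0.262 J.

-0.262 J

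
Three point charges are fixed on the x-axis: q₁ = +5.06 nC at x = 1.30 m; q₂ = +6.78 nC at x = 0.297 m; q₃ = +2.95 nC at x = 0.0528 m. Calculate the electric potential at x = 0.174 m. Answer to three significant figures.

Electric potential is a scalar, so the contributions from each charge add algebraically: V = Σ kqᵢ/rᵢ.
Distances from the field point to each charge: r₁ = 1.13 m, r₂ = 0.123 m, r₃ = 0.121 m.
V = k[(5.06×10⁻⁹)/(1.13) + (6.78×10⁻⁹)/(0.123) + (2.95×10⁻⁹)/(0.121)] = 755 V.

755 V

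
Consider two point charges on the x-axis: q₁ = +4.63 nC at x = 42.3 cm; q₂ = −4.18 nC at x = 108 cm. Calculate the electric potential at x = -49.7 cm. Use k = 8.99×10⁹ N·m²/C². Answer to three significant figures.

Electric potential is a scalar, so the contributions from each charge add algebraically: V = Σ kqᵢ/rᵢ.
Distances from the field point to each charge: r₁ = 0.920 m, r₂ = 1.58 m.
V = k[(4.63×10⁻⁹)/(0.920) + (-4.18×10⁻⁹)/(1.58)] = 21.4 V.

21.4 V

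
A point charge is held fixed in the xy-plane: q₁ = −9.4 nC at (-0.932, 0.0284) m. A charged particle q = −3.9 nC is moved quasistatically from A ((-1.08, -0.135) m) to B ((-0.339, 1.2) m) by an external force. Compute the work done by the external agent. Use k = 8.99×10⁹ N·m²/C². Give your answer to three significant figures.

-1.24×10⁻⁶ J

For quasistatic motion the external work equals the change in potential energy: W_ext = qΔV = q(V_B − V_A).
At A: distance to the source charge is 0.220 m; V_A = kq₁/r = -383 V.
At B: distance to the source charge is 1.31 m; V_B = kq₁/r = -64.4 V.
ΔV = V_B − V_A = 319 V.
W_ext = qΔV = (-3.90×10⁻⁹ C)(319 V) = -1.24×10⁻⁶ J.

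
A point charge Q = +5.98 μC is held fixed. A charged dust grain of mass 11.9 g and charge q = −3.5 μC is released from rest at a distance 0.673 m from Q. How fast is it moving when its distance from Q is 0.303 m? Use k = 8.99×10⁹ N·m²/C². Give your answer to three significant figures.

7.57 m/s

Only the electrostatic force acts, so mechanical energy is conserved: ½mv² = U₁ − U₂ = kQq(1/r₁ − 1/r₂).
U₁ − U₂ = (8.99×10⁹ N·m²/C²)(5.98×10⁻⁶ C)(-3.50×10⁻⁶ C)(1/0.673 − 1/0.303) = 0.341 J.
v = √(2·0.341/0.0119) = 7.57 m/s.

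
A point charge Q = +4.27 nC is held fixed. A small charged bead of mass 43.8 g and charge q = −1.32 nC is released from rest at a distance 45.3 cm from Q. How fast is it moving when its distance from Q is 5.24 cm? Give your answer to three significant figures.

Only the electrostatic force acts, so mechanical energy is conserved: ½mv² = U₁ − U₂ = kQq(1/r₁ − 1/r₂).
U₁ − U₂ = (8.99×10⁹ N·m²/C²)(4.27×10⁻⁹ C)(-1.32×10⁻⁹ C)(1/0.453 − 1/0.0524) = 8.55×10⁻⁷ J.
v = √(2·8.55×10⁻⁷/0.0438) = 6.25×10⁻³ m/s.

6.25×10⁻³ m/s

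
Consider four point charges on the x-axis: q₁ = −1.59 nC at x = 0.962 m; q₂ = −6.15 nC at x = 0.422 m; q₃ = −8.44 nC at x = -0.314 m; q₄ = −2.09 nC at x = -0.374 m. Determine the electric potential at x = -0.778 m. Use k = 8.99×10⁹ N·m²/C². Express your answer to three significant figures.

Electric potential is a scalar, so the contributions from each charge add algebraically: V = Σ kqᵢ/rᵢ.
Distances from the field point to each charge: r₁ = 1.74 m, r₂ = 1.20 m, r₃ = 0.464 m, r₄ = 0.404 m.
V = k[(-1.59×10⁻⁹)/(1.74) + (-6.15×10⁻⁹)/(1.20) + (-8.44×10⁻⁹)/(0.464) + (-2.09×10⁻⁹)/(0.404)] = -264 V.

-264 V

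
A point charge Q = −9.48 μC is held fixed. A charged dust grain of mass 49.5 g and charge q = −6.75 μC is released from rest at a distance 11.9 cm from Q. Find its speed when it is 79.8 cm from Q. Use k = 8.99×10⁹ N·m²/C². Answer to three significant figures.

12.9 m/s

Only the electrostatic force acts, so mechanical energy is conserved: ½mv² = U₁ − U₂ = kQq(1/r₁ − 1/r₂).
U₁ − U₂ = (8.99×10⁹ N·m²/C²)(-9.48×10⁻⁶ C)(-6.75×10⁻⁶ C)(1/0.119 − 1/0.798) = 4.11 J.
v = √(2·4.11/0.0495) = 12.9 m/s.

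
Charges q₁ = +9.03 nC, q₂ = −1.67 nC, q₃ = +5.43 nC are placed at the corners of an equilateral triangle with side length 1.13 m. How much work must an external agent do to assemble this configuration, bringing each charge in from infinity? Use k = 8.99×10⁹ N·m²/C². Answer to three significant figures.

The work to assemble the configuration equals its total potential energy, U = Σ kqᵢqⱼ/rᵢⱼ over all pairs.
All three pair separations equal the side length, 1.13 m.
U = (-1.20×10⁻⁷) + (3.90×10⁻⁷) + (-7.21×10⁻⁸) = 1.98×10⁻⁷ J.

1.98×10⁻⁷ J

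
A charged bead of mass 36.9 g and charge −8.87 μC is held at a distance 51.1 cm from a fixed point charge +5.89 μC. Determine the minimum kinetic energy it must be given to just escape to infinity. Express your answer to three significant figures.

0.919 J

To just escape, total mechanical energy must reach zero at infinity: ½mv²_min + U = 0, so ½mv²_min = −U = |kQq|/r.
|U| = |kQq|/r = (8.99×10⁹ N·m²/C²)(5.89×10⁻⁶)(8.87×10⁻⁶)/(0.511) = 0.919 J.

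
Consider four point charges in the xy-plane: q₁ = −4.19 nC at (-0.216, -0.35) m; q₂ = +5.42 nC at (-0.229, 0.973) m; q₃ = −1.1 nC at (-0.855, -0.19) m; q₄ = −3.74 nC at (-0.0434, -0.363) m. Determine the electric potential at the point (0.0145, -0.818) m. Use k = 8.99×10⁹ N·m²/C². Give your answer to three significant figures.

-128 V

Electric potential is a scalar, so the contributions from each charge add algebraically: V = Σ kqᵢ/rᵢ.
Distances from the field point to each charge: r₁ = 0.522 m, r₂ = 1.81 m, r₃ = 1.07 m, r₄ = 0.459 m.
V = k[(-4.19×10⁻⁹)/(0.522) + (5.42×10⁻⁹)/(1.81) + (-1.10×10⁻⁹)/(1.07) + (-3.74×10⁻⁹)/(0.459)] = -128 V.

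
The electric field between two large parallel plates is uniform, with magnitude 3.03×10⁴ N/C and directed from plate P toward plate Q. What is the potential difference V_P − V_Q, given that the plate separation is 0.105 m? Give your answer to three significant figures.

In a uniform field, potential decreases in the direction of E: ΔV = −E·d for a displacement d parallel to E.
Going from Q to P is a displacement of 0.105 m opposite to the field, so V_P − V_Q = +Ed = 3180 V.

3180 V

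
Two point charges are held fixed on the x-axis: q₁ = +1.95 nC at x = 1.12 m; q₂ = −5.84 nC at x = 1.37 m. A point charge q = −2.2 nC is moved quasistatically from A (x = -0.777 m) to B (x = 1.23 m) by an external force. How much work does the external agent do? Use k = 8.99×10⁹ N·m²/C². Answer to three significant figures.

4.41×10⁻⁷ J

For quasistatic motion the external work equals the change in potential energy: W_ext = qΔV = q(V_B − V_A).
At A: distances to the source charges are 1.90 m, 2.15 m; V_A = Σ kqᵢ/rᵢ = -15.2 V.
At B: distances to the source charges are 0.110 m, 0.140 m; V_B = Σ kqᵢ/rᵢ = -216 V.
ΔV = V_B − V_A = -200 V.
W_ext = qΔV = (-2.20×10⁻⁹ C)(-200 V) = 4.41×10⁻⁷ J.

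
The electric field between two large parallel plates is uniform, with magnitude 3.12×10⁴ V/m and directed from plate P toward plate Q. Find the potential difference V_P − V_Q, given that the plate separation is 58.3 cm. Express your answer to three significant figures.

In a uniform field, potential decreases in the direction of E: ΔV = −E·d for a displacement d parallel to E.
Going from Q to P is a displacement of 58.3 cm opposite to the field, so V_P − V_Q = +Ed = 1.82×10⁴ V.

1.82×10⁴ V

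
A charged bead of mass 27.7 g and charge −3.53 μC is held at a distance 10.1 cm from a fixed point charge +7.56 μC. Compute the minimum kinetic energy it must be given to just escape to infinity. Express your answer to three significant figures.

2.38 J

To just escape, total mechanical energy must reach zero at infinity: ½mv²_min + U = 0, so ½mv²_min = −U = |kQq|/r.
|U| = |kQq|/r = (8.99×10⁹ N·m²/C²)(7.56×10⁻⁶)(3.53×10⁻⁶)/(0.101) = 2.38 J.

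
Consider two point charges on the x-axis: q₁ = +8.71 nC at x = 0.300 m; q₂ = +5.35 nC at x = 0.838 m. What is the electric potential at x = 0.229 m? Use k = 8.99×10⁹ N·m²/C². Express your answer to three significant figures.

Electric potential is a scalar, so the contributions from each charge add algebraically: V = Σ kqᵢ/rᵢ.
Distances from the field point to each charge: r₁ = 0.0710 m, r₂ = 0.609 m.
V = k[(8.71×10⁻⁹)/(0.0710) + (5.35×10⁻⁹)/(0.609)] = 1180 V.

1180 V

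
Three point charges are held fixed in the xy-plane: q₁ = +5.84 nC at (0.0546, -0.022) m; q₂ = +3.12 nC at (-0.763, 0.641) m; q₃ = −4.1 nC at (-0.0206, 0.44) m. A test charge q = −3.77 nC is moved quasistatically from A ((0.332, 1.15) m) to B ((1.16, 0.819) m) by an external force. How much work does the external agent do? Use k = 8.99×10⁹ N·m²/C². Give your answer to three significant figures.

For quasistatic motion the external work equals the change in potential energy: W_ext = qΔV = q(V_B − V_A).
At A: distances to the source charges are 1.20 m, 1.21 m, 0.793 m; V_A = Σ kqᵢ/rᵢ = 20.3 V.
At B: distances to the source charges are 1.39 m, 1.93 m, 1.24 m; V_B = Σ kqᵢ/rᵢ = 22.6 V.
ΔV = V_B − V_A = 2.27 V.
W_ext = qΔV = (-3.77×10⁻⁹ C)(2.27 V) = -8.57×10⁻⁹ J.

-8.57×10⁻⁹ J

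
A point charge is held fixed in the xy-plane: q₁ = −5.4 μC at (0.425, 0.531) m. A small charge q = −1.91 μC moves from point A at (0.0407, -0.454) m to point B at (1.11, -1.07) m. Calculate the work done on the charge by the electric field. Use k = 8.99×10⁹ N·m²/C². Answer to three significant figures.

The work done by the electric force is W_field = −ΔU = −q(V_B − V_A) = q(V_A − V_B).
At A: distance to the source charge is 1.06 m; V_A = kq₁/r = -4.59×10⁴ V.
At B: distance to the source charge is 1.74 m; V_B = kq₁/r = -2.79×10⁴ V.
ΔV = V_B − V_A = 1.80×10⁴ V.
W_field = −qΔV = −(-1.91×10⁻⁶ C)(1.80×10⁴ V) = 0.0345 J.

0.0345 J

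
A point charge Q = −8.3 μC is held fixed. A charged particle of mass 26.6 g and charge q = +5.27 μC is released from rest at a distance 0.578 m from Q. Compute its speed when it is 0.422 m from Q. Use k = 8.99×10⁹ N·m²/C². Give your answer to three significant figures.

4.35 m/s

Only the electrostatic force acts, so mechanical energy is conserved: ½mv² = U₁ − U₂ = kQq(1/r₁ − 1/r₂).
U₁ − U₂ = (8.99×10⁹ N·m²/C²)(-8.30×10⁻⁶ C)(5.27×10⁻⁶ C)(1/0.578 − 1/0.422) = 0.251 J.
v = √(2·0.251/0.0266) = 4.35 m/s.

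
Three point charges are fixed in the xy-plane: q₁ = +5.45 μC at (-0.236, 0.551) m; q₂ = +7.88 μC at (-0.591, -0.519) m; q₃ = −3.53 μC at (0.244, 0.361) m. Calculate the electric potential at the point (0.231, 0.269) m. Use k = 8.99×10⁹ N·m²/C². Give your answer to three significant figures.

Electric potential is a scalar, so the contributions from each charge add algebraically: V = Σ kqᵢ/rᵢ.
Distances from the field point to each charge: r₁ = 0.546 m, r₂ = 1.14 m, r₃ = 0.0929 m.
V = k[(5.45×10⁻⁶)/(0.546) + (7.88×10⁻⁶)/(1.14) + (-3.53×10⁻⁶)/(0.0929)] = -1.90×10⁵ V.

-1.90×10⁵ V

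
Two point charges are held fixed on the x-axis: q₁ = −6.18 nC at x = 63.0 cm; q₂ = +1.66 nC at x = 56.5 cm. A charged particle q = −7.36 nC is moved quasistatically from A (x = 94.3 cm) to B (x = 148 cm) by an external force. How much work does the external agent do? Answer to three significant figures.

For quasistatic motion the external work equals the change in potential energy: W_ext = qΔV = q(V_B − V_A).
At A: distances to the source charges are 0.313 m, 0.378 m; V_A = Σ kqᵢ/rᵢ = -138 V.
At B: distances to the source charges are 0.850 m, 0.915 m; V_B = Σ kqᵢ/rᵢ = -49.1 V.
ΔV = V_B − V_A = 89.0 V.
W_ext = qΔV = (-7.36×10⁻⁹ C)(89.0 V) = -6.55×10⁻⁷ J.

-6.55×10⁻⁷ J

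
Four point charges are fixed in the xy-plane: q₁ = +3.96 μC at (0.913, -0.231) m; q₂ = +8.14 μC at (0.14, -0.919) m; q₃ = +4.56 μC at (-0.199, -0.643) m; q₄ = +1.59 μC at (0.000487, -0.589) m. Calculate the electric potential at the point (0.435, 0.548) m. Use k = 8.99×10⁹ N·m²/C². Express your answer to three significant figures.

The total potential is the scalar sum of each charge's contribution, V = Σ kqᵢ/rᵢ.
Distances from the field point to each charge: r₁ = 0.914 m, r₂ = 1.50 m, r₃ = 1.35 m, r₄ = 1.22 m.
V = k[(3.96×10⁻⁶)/(0.914) + (8.14×10⁻⁶)/(1.50) + (4.56×10⁻⁶)/(1.35) + (1.59×10⁻⁶)/(1.22)] = 1.30×10⁵ V.

1.30×10⁵ V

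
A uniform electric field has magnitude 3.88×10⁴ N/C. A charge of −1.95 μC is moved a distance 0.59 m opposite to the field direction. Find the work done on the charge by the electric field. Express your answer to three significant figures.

0.0446 J

The potential change for a displacement 0.59 m opposite to the field direction is ΔV = +Ed = 2.29×10⁴ V.
W_field = −qΔV = 0.0446 J.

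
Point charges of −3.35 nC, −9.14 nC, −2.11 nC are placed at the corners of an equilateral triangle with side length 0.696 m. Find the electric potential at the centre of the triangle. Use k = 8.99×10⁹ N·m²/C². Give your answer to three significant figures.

-327 V

The total potential is the scalar sum of each charge's contribution, V = Σ kqᵢ/rᵢ.
The distance from each vertex to the centroid is a/√3 = 0.402 m.
V = k[(-3.35×10⁻⁹)/(0.402) + (-9.14×10⁻⁹)/(0.402) + (-2.11×10⁻⁹)/(0.402)] = -327 V.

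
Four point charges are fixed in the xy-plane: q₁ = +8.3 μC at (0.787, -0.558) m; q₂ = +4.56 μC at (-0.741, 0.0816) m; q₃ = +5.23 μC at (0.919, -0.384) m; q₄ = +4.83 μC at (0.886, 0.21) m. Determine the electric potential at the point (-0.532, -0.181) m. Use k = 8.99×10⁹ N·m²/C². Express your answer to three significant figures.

Electric potential is a scalar, so the contributions from each charge add algebraically: V = Σ kqᵢ/rᵢ.
Distances from the field point to each charge: r₁ = 1.37 m, r₂ = 0.336 m, r₃ = 1.47 m, r₄ = 1.47 m.
V = k[(8.30×10⁻⁶)/(1.37) + (4.56×10⁻⁶)/(0.336) + (5.23×10⁻⁶)/(1.47) + (4.83×10⁻⁶)/(1.47)] = 2.38×10⁵ V.

2.38×10⁵ V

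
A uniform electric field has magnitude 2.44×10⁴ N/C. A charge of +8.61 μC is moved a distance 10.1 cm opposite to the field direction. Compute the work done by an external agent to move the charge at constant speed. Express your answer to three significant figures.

0.0212 J

The potential change for a displacement 10.1 cm opposite to the field direction is ΔV = +Ed = 2460 V.
W_ext = qΔV = 0.0212 J.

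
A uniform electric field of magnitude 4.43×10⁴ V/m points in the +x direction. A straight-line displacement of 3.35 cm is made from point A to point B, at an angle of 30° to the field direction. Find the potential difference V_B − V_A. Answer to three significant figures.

Only the component of displacement along E changes the potential: ΔV = −E·d·cosθ.
ΔV = −(4.43×10⁴ V/m)(0.0335 m)cos30° = -1290 V.

-1290 V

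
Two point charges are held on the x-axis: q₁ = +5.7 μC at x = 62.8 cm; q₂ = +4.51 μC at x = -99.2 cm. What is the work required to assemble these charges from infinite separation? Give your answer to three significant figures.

0.143 J

The assembly work is the sum of pairwise potential energies, U = Σ_{i<j} kqᵢqⱼ/rᵢⱼ.
Pair separations: r₁₂ = 1.62 m.
U = (0.143) = 0.143 J.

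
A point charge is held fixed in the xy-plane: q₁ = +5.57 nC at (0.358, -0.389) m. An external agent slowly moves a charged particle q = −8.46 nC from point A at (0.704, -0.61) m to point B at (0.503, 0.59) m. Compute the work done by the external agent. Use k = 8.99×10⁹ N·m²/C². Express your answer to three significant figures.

For quasistatic motion the external work equals the change in potential energy: W_ext = qΔV = q(V_B − V_A).
At A: distance to the source charge is 0.411 m; V_A = kq₁/r = 122 V.
At B: distance to the source charge is 0.990 m; V_B = kq₁/r = 50.6 V.
ΔV = V_B − V_A = -71.4 V.
W_ext = qΔV = (-8.46×10⁻⁹ C)(-71.4 V) = 6.04×10⁻⁷ J.

6.04×10⁻⁷ J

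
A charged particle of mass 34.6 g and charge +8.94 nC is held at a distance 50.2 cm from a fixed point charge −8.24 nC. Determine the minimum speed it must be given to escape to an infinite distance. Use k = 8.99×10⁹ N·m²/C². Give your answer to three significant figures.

To just escape, total mechanical energy must reach zero at infinity: ½mv²_min + U = 0, so ½mv²_min = −U = |kQq|/r.
|U| = |kQq|/r = (8.99×10⁹ N·m²/C²)(8.24×10⁻⁹)(8.94×10⁻⁹)/(0.502) = 1.32×10⁻⁶ J.
v_min = √(2|U|/m) = √(2·1.32×10⁻⁶/0.0346) = 8.73×10⁻³ m/s.

8.73×10⁻³ m/s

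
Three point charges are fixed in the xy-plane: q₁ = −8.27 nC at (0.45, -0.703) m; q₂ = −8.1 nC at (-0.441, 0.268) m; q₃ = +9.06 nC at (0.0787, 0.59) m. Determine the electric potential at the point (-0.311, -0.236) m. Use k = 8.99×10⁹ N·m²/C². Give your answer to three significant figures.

-134 V

Electric potential is a scalar, so the contributions from each charge add algebraically: V = Σ kqᵢ/rᵢ.
Distances from the field point to each charge: r₁ = 0.893 m, r₂ = 0.520 m, r₃ = 0.913 m.
V = k[(-8.27×10⁻⁹)/(0.893) + (-8.10×10⁻⁹)/(0.520) + (9.06×10⁻⁹)/(0.913)] = -134 V.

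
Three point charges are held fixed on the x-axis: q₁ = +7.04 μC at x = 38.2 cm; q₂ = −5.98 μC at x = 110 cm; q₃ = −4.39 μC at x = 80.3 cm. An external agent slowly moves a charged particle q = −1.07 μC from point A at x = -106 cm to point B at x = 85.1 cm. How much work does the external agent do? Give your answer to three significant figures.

For quasistatic motion the external work equals the change in potential energy: W_ext = qΔV = q(V_B − V_A).
At A: distances to the source charges are 1.44 m, 2.16 m, 1.86 m; V_A = Σ kqᵢ/rᵢ = -2180 V.
At B: distances to the source charges are 0.469 m, 0.249 m, 0.0480 m; V_B = Σ kqᵢ/rᵢ = -9.03×10⁵ V.
ΔV = V_B − V_A = -9.01×10⁵ V.
W_ext = qΔV = (-1.07×10⁻⁶ C)(-9.01×10⁵ V) = 0.964 J.

0.964 J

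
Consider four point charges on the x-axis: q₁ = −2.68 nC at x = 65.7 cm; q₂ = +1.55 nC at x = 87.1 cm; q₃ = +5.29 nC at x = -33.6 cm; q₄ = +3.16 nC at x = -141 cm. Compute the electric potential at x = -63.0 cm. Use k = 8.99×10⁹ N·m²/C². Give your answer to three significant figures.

Electric potential is a scalar, so the contributions from each charge add algebraically: V = Σ kqᵢ/rᵢ.
Distances from the field point to each charge: r₁ = 1.29 m, r₂ = 1.50 m, r₃ = 0.294 m, r₄ = 0.780 m.
V = k[(-2.68×10⁻⁹)/(1.29) + (1.55×10⁻⁹)/(1.50) + (5.29×10⁻⁹)/(0.294) + (3.16×10⁻⁹)/(0.780)] = 189 V.

189 V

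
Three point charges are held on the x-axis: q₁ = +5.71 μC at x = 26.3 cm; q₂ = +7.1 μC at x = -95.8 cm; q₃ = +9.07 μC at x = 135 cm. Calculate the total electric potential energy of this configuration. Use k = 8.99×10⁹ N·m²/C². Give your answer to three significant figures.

0.978 J

The assembly work is the sum of pairwise potential energies, U = Σ_{i<j} kqᵢqⱼ/rᵢⱼ.
Pair separations: r₁₂ = 1.22 m, r₁₃ = 1.09 m, r₂₃ = 2.31 m.
U = (0.298) + (0.428) + (0.251) = 0.978 J.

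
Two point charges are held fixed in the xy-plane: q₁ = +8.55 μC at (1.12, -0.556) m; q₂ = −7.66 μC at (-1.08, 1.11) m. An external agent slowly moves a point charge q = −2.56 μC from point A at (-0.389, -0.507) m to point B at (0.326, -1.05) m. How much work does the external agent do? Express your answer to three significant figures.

-0.112 J

For quasistatic motion the external work equals the change in potential energy: W_ext = qΔV = q(V_B − V_A).
At A: distances to the source charges are 1.51 m, 1.76 m; V_A = Σ kqᵢ/rᵢ = 1.17×10⁴ V.
At B: distances to the source charges are 0.935 m, 2.58 m; V_B = Σ kqᵢ/rᵢ = 5.55×10⁴ V.
ΔV = V_B − V_A = 4.37×10⁴ V.
W_ext = qΔV = (-2.56×10⁻⁶ C)(4.37×10⁴ V) = -0.112 J.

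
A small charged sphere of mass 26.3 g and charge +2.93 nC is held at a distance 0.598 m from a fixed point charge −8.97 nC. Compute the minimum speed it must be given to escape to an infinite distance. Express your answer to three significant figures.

To just escape, total mechanical energy must reach zero at infinity: ½mv²_min + U = 0, so ½mv²_min = −U = |kQq|/r.
|U| = |kQq|/r = (8.99×10⁹ N·m²/C²)(8.97×10⁻⁹)(2.93×10⁻⁹)/(0.598) = 3.95×10⁻⁷ J.
v_min = √(2|U|/m) = √(2·3.95×10⁻⁷/0.0263) = 5.48×10⁻³ m/s.

5.48×10⁻³ m/s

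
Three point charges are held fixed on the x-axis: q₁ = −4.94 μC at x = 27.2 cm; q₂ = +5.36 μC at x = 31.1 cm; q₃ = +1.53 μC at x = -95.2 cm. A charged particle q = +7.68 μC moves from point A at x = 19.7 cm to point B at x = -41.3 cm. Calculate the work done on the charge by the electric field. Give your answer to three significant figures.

The work done by the electric force is W_field = −ΔU = −q(V_B − V_A) = q(V_A − V_B).
At A: distances to the source charges are 0.0750 m, 0.114 m, 1.15 m; V_A = Σ kqᵢ/rᵢ = -1.57×10⁵ V.
At B: distances to the source charges are 0.685 m, 0.724 m, 0.539 m; V_B = Σ kqᵢ/rᵢ = 2.72×10⁴ V.
ΔV = V_B − V_A = 1.85×10⁵ V.
W_field = −qΔV = −(7.68×10⁻⁶ C)(1.85×10⁵ V) = -1.42 J.

-1.42 J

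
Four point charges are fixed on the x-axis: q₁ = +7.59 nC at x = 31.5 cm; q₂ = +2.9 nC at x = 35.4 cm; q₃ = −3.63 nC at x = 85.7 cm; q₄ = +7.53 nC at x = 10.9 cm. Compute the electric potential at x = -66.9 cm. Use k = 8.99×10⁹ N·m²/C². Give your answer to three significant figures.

160 V

Electric potential is a scalar, so the contributions from each charge add algebraically: V = Σ kqᵢ/rᵢ.
Distances from the field point to each charge: r₁ = 0.984 m, r₂ = 1.02 m, r₃ = 1.53 m, r₄ = 0.778 m.
V = k[(7.59×10⁻⁹)/(0.984) + (2.90×10⁻⁹)/(1.02) + (-3.63×10⁻⁹)/(1.53) + (7.53×10⁻⁹)/(0.778)] = 160 V.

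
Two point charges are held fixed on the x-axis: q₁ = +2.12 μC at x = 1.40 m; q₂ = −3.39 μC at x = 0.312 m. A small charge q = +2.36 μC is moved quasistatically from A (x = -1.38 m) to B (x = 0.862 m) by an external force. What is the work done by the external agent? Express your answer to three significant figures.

-0.0208 J

For quasistatic motion the external work equals the change in potential energy: W_ext = qΔV = q(V_B − V_A).
At A: distances to the source charges are 2.78 m, 1.69 m; V_A = Σ kqᵢ/rᵢ = -1.12×10⁴ V.
At B: distances to the source charges are 0.538 m, 0.550 m; V_B = Σ kqᵢ/rᵢ = -2.00×10⁴ V.
ΔV = V_B − V_A = -8830 V.
W_ext = qΔV = (2.36×10⁻⁶ C)(-8830 V) = -0.0208 J.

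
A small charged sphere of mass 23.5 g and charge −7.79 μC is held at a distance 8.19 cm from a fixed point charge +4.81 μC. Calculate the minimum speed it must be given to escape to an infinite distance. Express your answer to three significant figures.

18.7 m/s

To just escape, total mechanical energy must reach zero at infinity: ½mv²_min + U = 0, so ½mv²_min = −U = |kQq|/r.
|U| = |kQq|/r = (8.99×10⁹ N·m²/C²)(4.81×10⁻⁶)(7.79×10⁻⁶)/(0.0819) = 4.11 J.
v_min = √(2|U|/m) = √(2·4.11/0.0235) = 18.7 m/s.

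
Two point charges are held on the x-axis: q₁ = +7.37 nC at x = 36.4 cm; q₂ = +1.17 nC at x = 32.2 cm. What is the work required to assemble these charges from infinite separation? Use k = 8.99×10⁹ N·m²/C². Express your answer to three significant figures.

1.85×10⁻⁶ J

The work to assemble the configuration equals its total potential energy, U = Σ kqᵢqⱼ/rᵢⱼ over all pairs.
Pair separations: r₁₂ = 0.0420 m.
U = (1.85×10⁻⁶) = 1.85×10⁻⁶ J.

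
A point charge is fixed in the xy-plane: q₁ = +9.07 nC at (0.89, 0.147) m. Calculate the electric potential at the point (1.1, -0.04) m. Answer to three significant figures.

290 V

The total potential is the scalar sum of each charge's contribution, V = Σ kqᵢ/rᵢ.
Distances from the field point to each charge: r₁ = 0.281 m.
V = k[(9.07×10⁻⁹)/(0.281)] = 290 V.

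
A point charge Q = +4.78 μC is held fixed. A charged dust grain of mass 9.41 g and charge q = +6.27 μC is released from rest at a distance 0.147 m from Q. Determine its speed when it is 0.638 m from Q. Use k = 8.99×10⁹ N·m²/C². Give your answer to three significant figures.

Only the electrostatic force acts, so mechanical energy is conserved: ½mv² = U₁ − U₂ = kQq(1/r₁ − 1/r₂).
U₁ − U₂ = (8.99×10⁹ N·m²/C²)(4.78×10⁻⁶ C)(6.27×10⁻⁶ C)(1/0.147 − 1/0.638) = 1.41 J.
v = √(2·1.41/9.41×10⁻³) = 17.3 m/s.

17.3 m/s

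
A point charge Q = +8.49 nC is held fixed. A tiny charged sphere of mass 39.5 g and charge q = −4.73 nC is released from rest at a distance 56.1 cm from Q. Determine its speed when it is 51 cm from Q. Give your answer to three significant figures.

1.81×10⁻³ m/s

Only the electrostatic force acts, so mechanical energy is conserved: ½mv² = U₁ − U₂ = kQq(1/r₁ − 1/r₂).
U₁ − U₂ = (8.99×10⁹ N·m²/C²)(8.49×10⁻⁹ C)(-4.73×10⁻⁹ C)(1/0.561 − 1/0.510) = 6.44×10⁻⁸ J.
v = √(2·6.44×10⁻⁸/0.0395) = 1.81×10⁻³ m/s.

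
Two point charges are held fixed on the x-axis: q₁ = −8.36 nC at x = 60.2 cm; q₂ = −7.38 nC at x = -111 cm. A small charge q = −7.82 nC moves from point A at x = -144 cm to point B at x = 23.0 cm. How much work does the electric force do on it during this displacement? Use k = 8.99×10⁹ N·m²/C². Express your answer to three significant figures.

The work done by the electric force is W_field = −ΔU = −q(V_B − V_A) = q(V_A − V_B).
At A: distances to the source charges are 2.04 m, 0.330 m; V_A = Σ kqᵢ/rᵢ = -238 V.
At B: distances to the source charges are 0.372 m, 1.34 m; V_B = Σ kqᵢ/rᵢ = -252 V.
ΔV = V_B − V_A = -13.7 V.
W_field = −qΔV = −(-7.82×10⁻⁹ C)(-13.7 V) = -1.07×10⁻⁷ J.

-1.07×10⁻⁷ J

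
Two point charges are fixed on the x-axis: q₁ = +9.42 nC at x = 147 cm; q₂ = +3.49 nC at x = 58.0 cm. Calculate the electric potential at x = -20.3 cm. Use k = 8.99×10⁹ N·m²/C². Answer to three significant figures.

90.7 V

The total potential is the scalar sum of each charge's contribution, V = Σ kqᵢ/rᵢ.
Distances from the field point to each charge: r₁ = 1.67 m, r₂ = 0.783 m.
V = k[(9.42×10⁻⁹)/(1.67) + (3.49×10⁻⁹)/(0.783)] = 90.7 V.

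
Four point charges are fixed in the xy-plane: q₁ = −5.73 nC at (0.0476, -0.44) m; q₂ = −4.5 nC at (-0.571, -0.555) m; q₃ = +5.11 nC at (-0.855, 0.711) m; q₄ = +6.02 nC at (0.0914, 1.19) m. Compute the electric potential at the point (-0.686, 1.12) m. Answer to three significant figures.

The total potential is the scalar sum of each charge's contribution, V = Σ kqᵢ/rᵢ.
Distances from the field point to each charge: r₁ = 1.72 m, r₂ = 1.68 m, r₃ = 0.443 m, r₄ = 0.781 m.
V = k[(-5.73×10⁻⁹)/(1.72) + (-4.50×10⁻⁹)/(1.68) + (5.11×10⁻⁹)/(0.443) + (6.02×10⁻⁹)/(0.781)] = 119 V.

119 V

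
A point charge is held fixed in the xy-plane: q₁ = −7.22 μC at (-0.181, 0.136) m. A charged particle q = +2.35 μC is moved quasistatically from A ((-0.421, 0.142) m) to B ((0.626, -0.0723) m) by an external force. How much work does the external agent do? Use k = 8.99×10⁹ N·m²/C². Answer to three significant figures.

0.452 J

For quasistatic motion the external work equals the change in potential energy: W_ext = qΔV = q(V_B − V_A).
At A: distance to the source charge is 0.240 m; V_A = kq₁/r = -2.70×10⁵ V.
At B: distance to the source charge is 0.833 m; V_B = kq₁/r = -7.79×10⁴ V.
ΔV = V_B − V_A = 1.92×10⁵ V.
W_ext = qΔV = (2.35×10⁻⁶ C)(1.92×10⁵ V) = 0.452 J.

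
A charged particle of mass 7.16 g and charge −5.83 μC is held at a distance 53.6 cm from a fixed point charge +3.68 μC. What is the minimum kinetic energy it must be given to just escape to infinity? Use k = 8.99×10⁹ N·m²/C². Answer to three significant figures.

To just escape, total mechanical energy must reach zero at infinity: ½mv²_min + U = 0, so ½mv²_min = −U = |kQq|/r.
|U| = |kQq|/r = (8.99×10⁹ N·m²/C²)(3.68×10⁻⁶)(5.83×10⁻⁶)/(0.536) = 0.360 J.

0.360 J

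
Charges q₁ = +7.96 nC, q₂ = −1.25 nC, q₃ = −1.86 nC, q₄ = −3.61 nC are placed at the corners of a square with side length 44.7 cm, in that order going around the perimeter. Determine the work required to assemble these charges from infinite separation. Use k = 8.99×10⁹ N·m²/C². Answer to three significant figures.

-7.43×10⁻⁷ J

The work to assemble the configuration equals its total potential energy, U = Σ kqᵢqⱼ/rᵢⱼ over all pairs.
The four side pairs have separation 0.447 m and the two diagonal pairs 0.632 m.
Summing all 6 pair terms gives U = -7.43×10⁻⁷ J.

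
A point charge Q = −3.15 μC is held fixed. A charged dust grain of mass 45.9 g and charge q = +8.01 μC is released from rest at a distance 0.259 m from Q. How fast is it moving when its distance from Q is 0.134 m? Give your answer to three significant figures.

5.97 m/s

Only the electrostatic force acts, so mechanical energy is conserved: ½mv² = U₁ − U₂ = kQq(1/r₁ − 1/r₂).
U₁ − U₂ = (8.99×10⁹ N·m²/C²)(-3.15×10⁻⁶ C)(8.01×10⁻⁶ C)(1/0.259 − 1/0.134) = 0.817 J.
v = √(2·0.817/0.0459) = 5.97 m/s.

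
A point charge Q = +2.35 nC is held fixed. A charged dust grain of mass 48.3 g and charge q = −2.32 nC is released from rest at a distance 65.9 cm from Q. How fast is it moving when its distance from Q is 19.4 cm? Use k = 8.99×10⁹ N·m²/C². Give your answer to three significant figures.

2.72×10⁻³ m/s

Only the electrostatic force acts, so mechanical energy is conserved: ½mv² = U₁ − U₂ = kQq(1/r₁ − 1/r₂).
U₁ − U₂ = (8.99×10⁹ N·m²/C²)(2.35×10⁻⁹ C)(-2.32×10⁻⁹ C)(1/0.659 − 1/0.194) = 1.78×10⁻⁷ J.
v = √(2·1.78×10⁻⁷/0.0483) = 2.72×10⁻³ m/s.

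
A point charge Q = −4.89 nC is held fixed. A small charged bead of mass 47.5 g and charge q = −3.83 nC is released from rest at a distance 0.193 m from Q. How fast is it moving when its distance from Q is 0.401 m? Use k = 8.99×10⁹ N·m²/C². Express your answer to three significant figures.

4.36×10⁻³ m/s

Only the electrostatic force acts, so mechanical energy is conserved: ½mv² = U₁ − U₂ = kQq(1/r₁ − 1/r₂).
U₁ − U₂ = (8.99×10⁹ N·m²/C²)(-4.89×10⁻⁹ C)(-3.83×10⁻⁹ C)(1/0.193 − 1/0.401) = 4.53×10⁻⁷ J.
v = √(2·4.53×10⁻⁷/0.0475) = 4.36×10⁻³ m/s.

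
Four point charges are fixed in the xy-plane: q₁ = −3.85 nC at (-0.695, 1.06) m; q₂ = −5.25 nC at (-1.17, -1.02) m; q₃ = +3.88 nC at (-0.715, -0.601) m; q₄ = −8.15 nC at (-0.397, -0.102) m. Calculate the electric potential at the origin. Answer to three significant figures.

-199 V

The total potential is the scalar sum of each charge's contribution, V = Σ kqᵢ/rᵢ.
Distances from the field point to each charge: r₁ = 1.27 m, r₂ = 1.55 m, r₃ = 0.934 m, r₄ = 0.410 m.
V = k[(-3.85×10⁻⁹)/(1.27) + (-5.25×10⁻⁹)/(1.55) + (3.88×10⁻⁹)/(0.934) + (-8.15×10⁻⁹)/(0.410)] = -199 V.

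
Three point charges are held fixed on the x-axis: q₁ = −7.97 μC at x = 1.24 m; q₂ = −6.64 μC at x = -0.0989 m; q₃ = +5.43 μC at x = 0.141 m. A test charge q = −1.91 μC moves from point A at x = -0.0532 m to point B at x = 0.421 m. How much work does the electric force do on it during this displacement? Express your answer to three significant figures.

2.07 J

The work done by the electric force is W_field = −ΔU = −q(V_B − V_A) = q(V_A − V_B).
At A: distances to the source charges are 1.29 m, 0.0457 m, 0.194 m; V_A = Σ kqᵢ/rᵢ = -1.11×10⁶ V.
At B: distances to the source charges are 0.819 m, 0.520 m, 0.280 m; V_B = Σ kqᵢ/rᵢ = -2.80×10⁴ V.
ΔV = V_B − V_A = 1.08×10⁶ V.
W_field = −qΔV = −(-1.91×10⁻⁶ C)(1.08×10⁶ V) = 2.07 J.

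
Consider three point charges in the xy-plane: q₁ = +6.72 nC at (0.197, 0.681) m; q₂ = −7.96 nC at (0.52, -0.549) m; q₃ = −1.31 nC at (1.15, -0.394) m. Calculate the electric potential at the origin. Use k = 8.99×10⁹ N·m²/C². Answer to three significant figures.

The total potential is the scalar sum of each charge's contribution, V = Σ kqᵢ/rᵢ.
Distances from the field point to each charge: r₁ = 0.709 m, r₂ = 0.756 m, r₃ = 1.22 m.
V = k[(6.72×10⁻⁹)/(0.709) + (-7.96×10⁻⁹)/(0.756) + (-1.31×10⁻⁹)/(1.22)] = -19.1 V.

-19.1 V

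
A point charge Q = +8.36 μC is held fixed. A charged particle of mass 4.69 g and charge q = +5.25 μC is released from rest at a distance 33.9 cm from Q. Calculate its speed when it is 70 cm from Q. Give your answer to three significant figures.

16.0 m/s

Only the electrostatic force acts, so mechanical energy is conserved: ½mv² = U₁ − U₂ = kQq(1/r₁ − 1/r₂).
U₁ − U₂ = (8.99×10⁹ N·m²/C²)(8.36×10⁻⁶ C)(5.25×10⁻⁶ C)(1/0.339 − 1/0.700) = 0.600 J.
v = √(2·0.600/4.69×10⁻³) = 16.0 m/s.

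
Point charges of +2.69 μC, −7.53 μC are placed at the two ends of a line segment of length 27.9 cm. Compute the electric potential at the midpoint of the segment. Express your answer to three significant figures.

-3.12×10⁵ V

The total potential is the scalar sum of each charge's contribution, V = Σ kqᵢ/rᵢ.
Each charge is 0.139 m from the midpoint.
V = k[(2.69×10⁻⁶)/(0.139) + (-7.53×10⁻⁶)/(0.139)] = -3.12×10⁵ V.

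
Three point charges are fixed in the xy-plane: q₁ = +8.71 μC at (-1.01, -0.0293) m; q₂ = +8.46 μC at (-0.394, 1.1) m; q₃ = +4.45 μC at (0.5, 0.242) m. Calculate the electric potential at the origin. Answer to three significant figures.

The total potential is the scalar sum of each charge's contribution, V = Σ kqᵢ/rᵢ.
Distances from the field point to each charge: r₁ = 1.01 m, r₂ = 1.17 m, r₃ = 0.555 m.
V = k[(8.71×10⁻⁶)/(1.01) + (8.46×10⁻⁶)/(1.17) + (4.45×10⁻⁶)/(0.555)] = 2.15×10⁵ V.

2.15×10⁵ V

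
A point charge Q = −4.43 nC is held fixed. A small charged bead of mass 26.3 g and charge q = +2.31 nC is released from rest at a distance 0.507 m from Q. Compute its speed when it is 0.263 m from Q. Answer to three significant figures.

Only the electrostatic force acts, so mechanical energy is conserved: ½mv² = U₁ − U₂ = kQq(1/r₁ − 1/r₂).
U₁ − U₂ = (8.99×10⁹ N·m²/C²)(-4.43×10⁻⁹ C)(2.31×10⁻⁹ C)(1/0.507 − 1/0.263) = 1.68×10⁻⁷ J.
v = √(2·1.68×10⁻⁷/0.0263) = 3.58×10⁻³ m/s.

3.58×10⁻³ m/s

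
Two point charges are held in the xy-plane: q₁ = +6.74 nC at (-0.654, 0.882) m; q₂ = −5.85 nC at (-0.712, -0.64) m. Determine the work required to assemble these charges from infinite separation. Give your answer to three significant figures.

-2.33×10⁻⁷ J

The work to assemble the configuration equals its total potential energy, U = Σ kqᵢqⱼ/rᵢⱼ over all pairs.
Pair separations: r₁₂ = 1.52 m.
U = (-2.33×10⁻⁷) = -2.33×10⁻⁷ J.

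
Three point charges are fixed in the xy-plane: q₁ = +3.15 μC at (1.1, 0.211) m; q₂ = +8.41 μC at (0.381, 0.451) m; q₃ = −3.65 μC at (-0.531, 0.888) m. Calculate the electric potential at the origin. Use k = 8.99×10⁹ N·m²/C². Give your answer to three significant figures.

The total potential is the scalar sum of each charge's contribution, V = Σ kqᵢ/rᵢ.
Distances from the field point to each charge: r₁ = 1.12 m, r₂ = 0.590 m, r₃ = 1.03 m.
V = k[(3.15×10⁻⁶)/(1.12) + (8.41×10⁻⁶)/(0.590) + (-3.65×10⁻⁶)/(1.03)] = 1.22×10⁵ V.

1.22×10⁵ V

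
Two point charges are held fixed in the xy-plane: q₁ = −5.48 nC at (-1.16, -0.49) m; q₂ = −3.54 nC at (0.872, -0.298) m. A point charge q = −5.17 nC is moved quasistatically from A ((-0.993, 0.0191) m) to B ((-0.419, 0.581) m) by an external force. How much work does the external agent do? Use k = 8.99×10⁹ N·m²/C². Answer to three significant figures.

-2.61×10⁻⁷ J

For quasistatic motion the external work equals the change in potential energy: W_ext = qΔV = q(V_B − V_A).
At A: distances to the source charges are 0.536 m, 1.89 m; V_A = Σ kqᵢ/rᵢ = -109 V.
At B: distances to the source charges are 1.30 m, 1.56 m; V_B = Σ kqᵢ/rᵢ = -58.2 V.
ΔV = V_B − V_A = 50.6 V.
W_ext = qΔV = (-5.17×10⁻⁹ C)(50.6 V) = -2.61×10⁻⁷ J.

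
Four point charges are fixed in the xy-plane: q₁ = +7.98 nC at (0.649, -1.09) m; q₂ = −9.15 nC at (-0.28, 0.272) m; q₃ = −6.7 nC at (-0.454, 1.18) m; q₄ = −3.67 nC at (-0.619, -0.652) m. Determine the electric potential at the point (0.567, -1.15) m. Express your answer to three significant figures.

The total potential is the scalar sum of each charge's contribution, V = Σ kqᵢ/rᵢ.
Distances from the field point to each charge: r₁ = 0.102 m, r₂ = 1.66 m, r₃ = 2.54 m, r₄ = 1.29 m.
V = k[(7.98×10⁻⁹)/(0.102) + (-9.15×10⁻⁹)/(1.66) + (-6.70×10⁻⁹)/(2.54) + (-3.67×10⁻⁹)/(1.29)] = 607 V.

607 V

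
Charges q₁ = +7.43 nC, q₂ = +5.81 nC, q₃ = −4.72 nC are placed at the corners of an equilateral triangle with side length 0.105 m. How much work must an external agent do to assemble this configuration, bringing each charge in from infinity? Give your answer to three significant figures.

-1.65×10⁻⁶ J

The work to assemble the configuration equals its total potential energy, U = Σ kqᵢqⱼ/rᵢⱼ over all pairs.
All three pair separations equal the side length, 0.105 m.
U = (3.70×10⁻⁶) + (-3.00×10⁻⁶) + (-2.35×10⁻⁶) = -1.65×10⁻⁶ J.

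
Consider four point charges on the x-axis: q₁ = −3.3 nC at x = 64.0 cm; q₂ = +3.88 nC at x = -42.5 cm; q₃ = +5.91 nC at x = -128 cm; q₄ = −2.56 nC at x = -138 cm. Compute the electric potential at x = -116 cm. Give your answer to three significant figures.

The total potential is the scalar sum of each charge's contribution, V = Σ kqᵢ/rᵢ.
Distances from the field point to each charge: r₁ = 1.80 m, r₂ = 0.735 m, r₃ = 0.120 m, r₄ = 0.220 m.
V = k[(-3.30×10⁻⁹)/(1.80) + (3.88×10⁻⁹)/(0.735) + (5.91×10⁻⁹)/(0.120) + (-2.56×10⁻⁹)/(0.220)] = 369 V.

369 V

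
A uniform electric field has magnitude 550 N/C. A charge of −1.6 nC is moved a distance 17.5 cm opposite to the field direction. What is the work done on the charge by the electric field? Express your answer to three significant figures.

The potential change for a displacement 17.5 cm opposite to the field direction is ΔV = +Ed = 96.2 V.
W_field = −qΔV = 1.54×10⁻⁷ J.

1.54×10⁻⁷ J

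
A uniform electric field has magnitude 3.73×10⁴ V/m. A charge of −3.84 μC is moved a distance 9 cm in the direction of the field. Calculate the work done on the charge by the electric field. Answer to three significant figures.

-0.0129 J

The potential change for a displacement 9 cm in the direction of the field is ΔV = −Ed = -3360 V.
W_field = −qΔV = -0.0129 J.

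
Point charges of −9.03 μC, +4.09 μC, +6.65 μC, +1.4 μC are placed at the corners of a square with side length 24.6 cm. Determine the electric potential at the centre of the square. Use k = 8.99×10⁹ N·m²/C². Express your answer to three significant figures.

Electric potential is a scalar, so the contributions from each charge add algebraically: V = Σ kqᵢ/rᵢ.
The distance from each corner to the centre is a√2/2 = 0.174 m.
V = k[(-9.03×10⁻⁶)/(0.174) + (4.09×10⁻⁶)/(0.174) + (6.65×10⁻⁶)/(0.174) + (1.40×10⁻⁶)/(0.174)] = 1.61×10⁵ V.

1.61×10⁵ V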